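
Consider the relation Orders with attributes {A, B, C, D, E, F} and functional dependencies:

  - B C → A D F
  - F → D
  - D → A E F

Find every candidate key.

Attributes B, C never appear on any right-hand side, so every candidate key must contain {B, C}.
{B, C}⁺ = {A, B, C, D, E, F}, which is all of the schema, so {B, C} is the only candidate key.

{B, C}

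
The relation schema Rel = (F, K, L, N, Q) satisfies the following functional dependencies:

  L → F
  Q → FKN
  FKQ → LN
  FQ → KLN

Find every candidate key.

Q

{Q}⁺: Q→FKN adds F, K, N; FKQ→LN adds L → {F, K, L, N, Q}.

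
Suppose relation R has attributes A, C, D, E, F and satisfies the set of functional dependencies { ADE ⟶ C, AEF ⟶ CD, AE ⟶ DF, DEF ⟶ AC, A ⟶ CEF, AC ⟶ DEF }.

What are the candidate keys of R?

{A}, {D, E, F}

{A}⁺: A→CEF adds C, E, F; AC→DEF adds D → {A, C, D, E, F}.
{D, E, F}⁺: DEF→AC adds A, C → {A, C, D, E, F}. Minimal: {E, F}⁺ = {E, F}; {D, F}⁺ = {D, F}; {D, E}⁺ = {D, E} — none reach the full schema.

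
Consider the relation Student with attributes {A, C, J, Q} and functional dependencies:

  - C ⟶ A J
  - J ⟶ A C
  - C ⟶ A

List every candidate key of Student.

CQ, JQ

Attribute Q never appears on the right-hand side of any dependency, so Q must belong to every candidate key.
{Q}⁺ = {Q}, which is not all of the schema, so we must add further attributes.
{C, Q}⁺: C→AJ adds A, J → {A, C, J, Q}. Minimal: {Q}⁺ = {Q}; {C}⁺ = {A, C, J} — none reach the full schema.
{J, Q}⁺: J→AC adds A, C → {A, C, J, Q}. Minimal: {Q}⁺ = {Q}; {J}⁺ = {A, C, J} — none reach the full schema.
Any other superkey contains one of these as a subset, so there are no further candidate keys.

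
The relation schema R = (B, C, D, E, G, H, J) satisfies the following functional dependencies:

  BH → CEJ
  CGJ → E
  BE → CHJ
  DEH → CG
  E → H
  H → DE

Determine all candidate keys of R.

BE, BH, BCGJ

Attribute B never appears on the right-hand side of any dependency, so B must belong to every candidate key.
{B}⁺ = {B}, which is not all of the schema, so we must add further attributes.
{B, E}⁺: BE→CHJ adds C, H, J; H→DE adds D; DEH→CG adds G → {B, C, D, E, G, H, J}.
{B, H}⁺: BH→CEJ adds C, E, J; H→DE adds D; DEH→CG adds G → {B, C, D, E, G, H, J}.
{B, C, G, J}⁺: CGJ→E adds E; BE→CHJ adds H; H→DE adds D → {B, C, D, E, G, H, J}.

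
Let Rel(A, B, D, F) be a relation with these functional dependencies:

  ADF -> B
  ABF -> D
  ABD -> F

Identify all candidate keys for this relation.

{A, B, D}, {A, B, F}, {A, D, F}

Attribute A never appears on the right-hand side of any dependency, so A must belong to every candidate key.
{A}⁺ = {A}, which is not all of the schema, so we must add further attributes.
{A, B, D}⁺: ABD→F adds F → {A, B, D, F}. Minimal: {B, D}⁺ = {B, D}; {A, D}⁺ = {A, D}; {A, B}⁺ = {A, B} — none reach the full schema.
{A, B, F}⁺: ABF→D adds D → {A, B, D, F}. Minimal: {B, F}⁺ = {B, F}; {A, F}⁺ = {A, F}; {A, B}⁺ = {A, B} — none reach the full schema.
{A, D, F}⁺: ADF→B adds B → {A, B, D, F}. Minimal: {D, F}⁺ = {D, F}; {A, F}⁺ = {A, F}; {A, D}⁺ = {A, D} — none reach the full schema.
Any other superkey contains one of these as a subset, so there are no further candidate keys.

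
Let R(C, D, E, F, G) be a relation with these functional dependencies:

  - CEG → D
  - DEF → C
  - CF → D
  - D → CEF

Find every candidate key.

{D, G}⁺: D→CEF adds C, E, F → {C, D, E, F, G}. Minimal: {G}⁺ = {G}; {D}⁺ = {C, D, E, F} — none reach the full schema.
{C, E, G}⁺: CEG→D adds D; D→CEF adds F → {C, D, E, F, G}. Minimal: {E, G}⁺ = {E, G}; {C, G}⁺ = {C, G}; {C, E}⁺ = {C, E} — none reach the full schema.
{C, F, G}⁺: CF→D adds D; D→CEF adds E → {C, D, E, F, G}. Minimal: {F, G}⁺ = {F, G}; {C, G}⁺ = {C, G}; {C, F}⁺ = {C, D, E, F} — none reach the full schema.
Any other superkey contains one of these as a subset, so there are no further candidate keys.

{D, G}, {C, E, G}, {C, F, G}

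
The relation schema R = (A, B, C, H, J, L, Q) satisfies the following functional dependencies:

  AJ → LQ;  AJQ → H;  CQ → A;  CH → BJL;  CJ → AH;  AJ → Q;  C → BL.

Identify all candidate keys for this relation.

Attribute C never appears on the right-hand side of any dependency, so C must belong to every candidate key.
{C}⁺ = {B, C, L}, which is not all of the schema, so we must add further attributes.
{C, H}⁺: CH→BJL adds B, J, L; CJ→AH adds A; AJ→Q adds Q → {A, B, C, H, J, L, Q}.
{C, J}⁺: CJ→AH adds A, H; AJ→Q adds Q; C→BL adds B, L → {A, B, C, H, J, L, Q}.
Any other superkey contains one of these as a subset, so there are no further candidate keys.

{C, H}, {C, J}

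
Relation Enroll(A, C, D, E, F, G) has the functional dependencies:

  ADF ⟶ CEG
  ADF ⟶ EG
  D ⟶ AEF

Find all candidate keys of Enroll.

{D}⁺: D→AEF adds A, E, F; ADF→CEG adds C, G → {A, C, D, E, F, G}.

(D)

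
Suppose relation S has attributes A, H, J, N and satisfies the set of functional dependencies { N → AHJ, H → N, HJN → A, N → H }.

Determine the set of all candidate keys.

(H), (N)

{H}⁺: H→N adds N; N→AHJ adds A, J → {A, H, J, N}.
{N}⁺: N→AHJ adds A, H, J → {A, H, J, N}.
Any other superkey contains one of these as a subset, so there are no further candidate keys.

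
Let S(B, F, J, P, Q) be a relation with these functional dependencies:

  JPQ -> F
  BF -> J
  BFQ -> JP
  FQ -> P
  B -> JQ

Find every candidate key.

{B, F}, {B, P}

{B, F}⁺: BF→J adds J; B→JQ adds Q; BFQ→JP adds P → {B, F, J, P, Q}. Minimal: {F}⁺ = {F}; {B}⁺ = {B, J, Q} — none reach the full schema.
{B, P}⁺: B→JQ adds J, Q; JPQ→F adds F → {B, F, J, P, Q}. Minimal: {P}⁺ = {P}; {B}⁺ = {B, J, Q} — none reach the full schema.
Any other superkey contains one of these as a subset, so there are no further candidate keys.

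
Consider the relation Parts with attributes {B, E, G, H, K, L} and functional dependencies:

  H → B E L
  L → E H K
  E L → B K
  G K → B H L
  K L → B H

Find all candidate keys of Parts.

{G, H}; {G, K}; {G, L}

Attribute G never appears on the right-hand side of any dependency, so G must belong to every candidate key.
{G}⁺ = {G}, which is not all of the schema, so we must add further attributes.
{G, H}⁺: H→BEL adds B, E, L; L→EHK adds K → {B, E, G, H, K, L}. Minimal: {H}⁺ = {B, E, H, K, L}; {G}⁺ = {G} — none reach the full schema.
{G, K}⁺: GK→BHL adds B, H, L; H→BEL adds E → {B, E, G, H, K, L}. Minimal: {K}⁺ = {K}; {G}⁺ = {G} — none reach the full schema.
{G, L}⁺: L→EHK adds E, H, K; EL→BK adds B → {B, E, G, H, K, L}. Minimal: {L}⁺ = {B, E, H, K, L}; {G}⁺ = {G} — none reach the full schema.
Any other superkey contains one of these as a subset, so there are no further candidate keys.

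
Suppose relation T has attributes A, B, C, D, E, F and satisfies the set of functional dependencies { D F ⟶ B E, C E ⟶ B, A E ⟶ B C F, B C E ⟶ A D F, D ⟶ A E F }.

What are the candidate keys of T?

{D}, {A, E}, {C, E}

{D}⁺: D→AEF adds A, E, F; DF→BE adds B; AE→BCF adds C → {A, B, C, D, E, F}.
{A, E}⁺: AE→BCF adds B, C, F; BCE→ADF adds D → {A, B, C, D, E, F}. Minimal: {E}⁺ = {E}; {A}⁺ = {A} — none reach the full schema.
{C, E}⁺: CE→B adds B; BCE→ADF adds A, D, F → {A, B, C, D, E, F}. Minimal: {E}⁺ = {E}; {C}⁺ = {C} — none reach the full schema.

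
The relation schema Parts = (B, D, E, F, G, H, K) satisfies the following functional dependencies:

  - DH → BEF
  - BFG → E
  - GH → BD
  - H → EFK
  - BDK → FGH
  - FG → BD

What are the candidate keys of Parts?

{D, H}, {G, H}, {B, D, K}, {F, G, K}

{D, H}⁺: DH→BEF adds B, E, F; H→EFK adds K; BDK→FGH adds G → {B, D, E, F, G, H, K}. Minimal: {H}⁺ = {E, F, H, K}; {D}⁺ = {D} — none reach the full schema.
{G, H}⁺: GH→BD adds B, D; H→EFK adds E, F, K → {B, D, E, F, G, H, K}. Minimal: {H}⁺ = {E, F, H, K}; {G}⁺ = {G} — none reach the full schema.
{B, D, K}⁺: BDK→FGH adds F, G, H; DH→BEF adds E → {B, D, E, F, G, H, K}. Minimal: {D, K}⁺ = {D, K}; {B, K}⁺ = {B, K}; {B, D}⁺ = {B, D} — none reach the full schema.
{F, G, K}⁺: FG→BD adds B, D; BFG→E adds E; BDK→FGH adds H → {B, D, E, F, G, H, K}. Minimal: {G, K}⁺ = {G, K}; {F, K}⁺ = {F, K}; {F, G}⁺ = {B, D, E, F, G} — none reach the full schema.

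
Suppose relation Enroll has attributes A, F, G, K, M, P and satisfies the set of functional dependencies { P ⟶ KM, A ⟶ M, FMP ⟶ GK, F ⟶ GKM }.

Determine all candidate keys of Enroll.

Attributes A, F, P never appear on any right-hand side, so every candidate key must contain {A, F, P}.
{A, F, P}⁺ = {A, F, G, K, M, P}, which is all of the schema, so {A, F, P} is the only candidate key.

AFP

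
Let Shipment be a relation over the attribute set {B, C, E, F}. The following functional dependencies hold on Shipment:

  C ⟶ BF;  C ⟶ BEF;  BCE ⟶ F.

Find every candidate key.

Attribute C never appears on the right-hand side of any dependency, so C must belong to every candidate key.
{C}⁺ = {B, C, E, F}, which is all of the schema, so {C} is the only candidate key.

(C)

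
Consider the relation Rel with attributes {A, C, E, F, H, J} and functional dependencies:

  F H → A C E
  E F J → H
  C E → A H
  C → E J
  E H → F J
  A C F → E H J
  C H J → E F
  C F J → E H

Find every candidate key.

{C}⁺: C→EJ adds E, J; CE→AH adds A, H; EH→FJ adds F → {A, C, E, F, H, J}.
{E, H}⁺: EH→FJ adds F, J; FH→ACE adds A, C → {A, C, E, F, H, J}. Minimal: {H}⁺ = {H}; {E}⁺ = {E} — none reach the full schema.
{F, H}⁺: FH→ACE adds A, C, E; C→EJ adds J → {A, C, E, F, H, J}. Minimal: {H}⁺ = {H}; {F}⁺ = {F} — none reach the full schema.
{E, F, J}⁺: EFJ→H adds H; FH→ACE adds A, C → {A, C, E, F, H, J}. Minimal: {F, J}⁺ = {F, J}; {E, J}⁺ = {E, J}; {E, F}⁺ = {E, F} — none reach the full schema.

{C}, {E, H}, {F, H}, {E, F, J}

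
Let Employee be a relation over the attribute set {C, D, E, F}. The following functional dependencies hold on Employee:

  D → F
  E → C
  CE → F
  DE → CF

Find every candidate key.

{D, E}

Attributes D, E never appear on any right-hand side, so every candidate key must contain {D, E}.
{D, E}⁺ = {C, D, E, F}, which is all of the schema, so {D, E} is the only candidate key.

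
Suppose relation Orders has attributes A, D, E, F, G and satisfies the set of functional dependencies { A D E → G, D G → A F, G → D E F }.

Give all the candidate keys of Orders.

{G}; {A, D, E}

{G}⁺: G→DEF adds D, E, F; DG→AF adds A → {A, D, E, F, G}.
{A, D, E}⁺: ADE→G adds G; DG→AF adds F → {A, D, E, F, G}. Minimal: {D, E}⁺ = {D, E}; {A, E}⁺ = {A, E}; {A, D}⁺ = {A, D} — none reach the full schema.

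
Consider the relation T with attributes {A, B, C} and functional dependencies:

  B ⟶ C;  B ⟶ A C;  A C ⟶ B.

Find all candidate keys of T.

{B}⁺: B→C adds C; B→AC adds A → {A, B, C}.
{A, C}⁺: AC→B adds B → {A, B, C}. Minimal: {C}⁺ = {C}; {A}⁺ = {A} — none reach the full schema.
Any other superkey contains one of these as a subset, so there are no further candidate keys.

{B}; {A, C}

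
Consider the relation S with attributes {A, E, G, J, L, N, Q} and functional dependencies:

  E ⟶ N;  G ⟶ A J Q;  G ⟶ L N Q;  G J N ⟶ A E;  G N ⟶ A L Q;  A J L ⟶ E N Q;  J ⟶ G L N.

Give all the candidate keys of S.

{G}⁺: G→AJQ adds A, J, Q; G→LNQ adds L, N; GJN→AE adds E → {A, E, G, J, L, N, Q}.
{J}⁺: J→GLN adds G, L, N; G→AJQ adds A, Q; GJN→AE adds E → {A, E, G, J, L, N, Q}.
Any other superkey contains one of these as a subset, so there are no further candidate keys.

(G), (J)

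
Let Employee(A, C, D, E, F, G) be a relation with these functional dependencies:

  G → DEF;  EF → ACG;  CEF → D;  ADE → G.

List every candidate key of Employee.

{G}⁺: G→DEF adds D, E, F; EF→ACG adds A, C → {A, C, D, E, F, G}.
{E, F}⁺: EF→ACG adds A, C, G; CEF→D adds D → {A, C, D, E, F, G}.
{A, D, E}⁺: ADE→G adds G; G→DEF adds F; EF→ACG adds C → {A, C, D, E, F, G}.
Any other superkey contains one of these as a subset, so there are no further candidate keys.

{G}, {E, F}, {A, D, E}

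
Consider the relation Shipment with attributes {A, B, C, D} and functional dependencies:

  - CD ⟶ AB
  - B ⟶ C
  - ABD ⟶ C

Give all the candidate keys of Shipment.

{B, D}; {C, D}

{B, D}⁺: B→C adds C; CD→AB adds A → {A, B, C, D}. Minimal: {D}⁺ = {D}; {B}⁺ = {B, C} — none reach the full schema.
{C, D}⁺: CD→AB adds A, B → {A, B, C, D}. Minimal: {D}⁺ = {D}; {C}⁺ = {C} — none reach the full schema.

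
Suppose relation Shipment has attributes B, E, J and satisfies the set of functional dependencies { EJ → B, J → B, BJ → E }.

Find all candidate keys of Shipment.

Attribute J never appears on the right-hand side of any dependency, so J must belong to every candidate key.
{J}⁺ = {B, E, J}, which is all of the schema, so {J} is the only candidate key.

{J}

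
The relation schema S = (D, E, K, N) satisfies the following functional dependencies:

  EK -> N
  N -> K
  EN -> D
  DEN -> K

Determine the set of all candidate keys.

{E, K}, {E, N}

Attribute E never appears on the right-hand side of any dependency, so E must belong to every candidate key.
{E}⁺ = {E}, which is not all of the schema, so we must add further attributes.
{E, K}⁺: EK→N adds N; EN→D adds D → {D, E, K, N}. Minimal: {K}⁺ = {K}; {E}⁺ = {E} — none reach the full schema.
{E, N}⁺: N→K adds K; EN→D adds D → {D, E, K, N}. Minimal: {N}⁺ = {K, N}; {E}⁺ = {E} — none reach the full schema.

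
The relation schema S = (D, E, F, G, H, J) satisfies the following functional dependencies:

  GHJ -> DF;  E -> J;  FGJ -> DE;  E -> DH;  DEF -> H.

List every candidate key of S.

{E, G}⁺: E→J adds J; E→DH adds D, H; GHJ→DF adds F → {D, E, F, G, H, J}. Minimal: {G}⁺ = {G}; {E}⁺ = {D, E, H, J} — none reach the full schema.
{F, G, J}⁺: FGJ→DE adds D, E; E→DH adds H → {D, E, F, G, H, J}. Minimal: {G, J}⁺ = {G, J}; {F, J}⁺ = {F, J}; {F, G}⁺ = {F, G} — none reach the full schema.
{G, H, J}⁺: GHJ→DF adds D, F; FGJ→DE adds E → {D, E, F, G, H, J}. Minimal: {H, J}⁺ = {H, J}; {G, J}⁺ = {G, J}; {G, H}⁺ = {G, H} — none reach the full schema.
Any other superkey contains one of these as a subset, so there are no further candidate keys.

{E, G}, {F, G, J}, {G, H, J}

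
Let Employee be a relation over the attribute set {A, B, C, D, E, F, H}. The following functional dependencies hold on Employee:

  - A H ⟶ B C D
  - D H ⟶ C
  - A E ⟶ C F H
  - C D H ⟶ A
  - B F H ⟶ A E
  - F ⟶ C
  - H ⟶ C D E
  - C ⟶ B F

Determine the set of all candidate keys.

{H}⁺: H→CDE adds C, D, E; C→BF adds B, F; CDH→A adds A → {A, B, C, D, E, F, H}.
{A, E}⁺: AE→CFH adds C, F, H; H→CDE adds D; C→BF adds B → {A, B, C, D, E, F, H}. Minimal: {E}⁺ = {E}; {A}⁺ = {A} — none reach the full schema.
Any other superkey contains one of these as a subset, so there are no further candidate keys.

{H}; {A, E}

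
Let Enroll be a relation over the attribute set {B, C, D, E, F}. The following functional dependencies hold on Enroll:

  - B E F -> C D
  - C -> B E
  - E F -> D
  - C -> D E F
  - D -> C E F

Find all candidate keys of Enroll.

{C}, {D}, {E, F}

{C}⁺: C→BE adds B, E; C→DEF adds D, F → {B, C, D, E, F}.
{D}⁺: D→CEF adds C, E, F; C→BE adds B → {B, C, D, E, F}.
{E, F}⁺: EF→D adds D; D→CEF adds C; C→BE adds B → {B, C, D, E, F}. Minimal: {F}⁺ = {F}; {E}⁺ = {E} — none reach the full schema.
Any other superkey contains one of these as a subset, so there are no further candidate keys.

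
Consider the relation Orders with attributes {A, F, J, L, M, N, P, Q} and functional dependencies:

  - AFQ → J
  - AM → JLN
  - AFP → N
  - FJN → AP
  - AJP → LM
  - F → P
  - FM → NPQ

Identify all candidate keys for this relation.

Attribute F never appears on the right-hand side of any dependency, so F must belong to every candidate key.
{F}⁺ = {F, P}, which is not all of the schema, so we must add further attributes.
{A, F, J}⁺: F→P adds P; AFP→N adds N; AJP→LM adds L, M; FM→NPQ adds Q → {A, F, J, L, M, N, P, Q}. Minimal: {F, J}⁺ = {F, J, P}; {A, J}⁺ = {A, J}; {A, F}⁺ = {A, F, N, P} — none reach the full schema.
{A, F, M}⁺: AM→JLN adds J, L, N; FJN→AP adds P; FM→NPQ adds Q → {A, F, J, L, M, N, P, Q}. Minimal: {F, M}⁺ = {F, M, N, P, Q}; {A, M}⁺ = {A, J, L, M, N}; {A, F}⁺ = {A, F, N, P} — none reach the full schema.
{A, F, Q}⁺: AFQ→J adds J; F→P adds P; AFP→N adds N; AJP→LM adds L, M → {A, F, J, L, M, N, P, Q}. Minimal: {F, Q}⁺ = {F, P, Q}; {A, Q}⁺ = {A, Q}; {A, F}⁺ = {A, F, N, P} — none reach the full schema.
{F, J, M}⁺: F→P adds P; FM→NPQ adds N, Q; FJN→AP adds A; AJP→LM adds L → {A, F, J, L, M, N, P, Q}. Minimal: {J, M}⁺ = {J, M}; {F, M}⁺ = {F, M, N, P, Q}; {F, J}⁺ = {F, J, P} — none reach the full schema.
{F, J, N}⁺: FJN→AP adds A, P; AJP→LM adds L, M; FM→NPQ adds Q → {A, F, J, L, M, N, P, Q}. Minimal: {J, N}⁺ = {J, N}; {F, N}⁺ = {F, N, P}; {F, J}⁺ = {F, J, P} — none reach the full schema.
Any other superkey contains one of these as a subset, so there are no further candidate keys.

AFJ, AFM, AFQ, FJM, FJN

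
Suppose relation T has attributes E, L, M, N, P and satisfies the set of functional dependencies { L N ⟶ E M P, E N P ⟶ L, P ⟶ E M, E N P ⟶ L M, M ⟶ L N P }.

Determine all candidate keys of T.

{M}; {P}; {L, N}

{M}⁺: M→LNP adds L, N, P; LN→EMP adds E → {E, L, M, N, P}.
{P}⁺: P→EM adds E, M; M→LNP adds L, N → {E, L, M, N, P}.
{L, N}⁺: LN→EMP adds E, M, P → {E, L, M, N, P}. Minimal: {N}⁺ = {N}; {L}⁺ = {L} — none reach the full schema.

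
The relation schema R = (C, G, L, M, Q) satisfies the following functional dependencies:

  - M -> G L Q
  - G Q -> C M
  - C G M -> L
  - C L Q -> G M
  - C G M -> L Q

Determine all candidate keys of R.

{M}⁺: M→GLQ adds G, L, Q; GQ→CM adds C → {C, G, L, M, Q}.
{G, Q}⁺: GQ→CM adds C, M; CGM→L adds L → {C, G, L, M, Q}. Minimal: {Q}⁺ = {Q}; {G}⁺ = {G} — none reach the full schema.
{C, L, Q}⁺: CLQ→GM adds G, M → {C, G, L, M, Q}. Minimal: {L, Q}⁺ = {L, Q}; {C, Q}⁺ = {C, Q}; {C, L}⁺ = {C, L} — none reach the full schema.
Any other superkey contains one of these as a subset, so there are no further candidate keys.

{M}, {G, Q}, {C, L, Q}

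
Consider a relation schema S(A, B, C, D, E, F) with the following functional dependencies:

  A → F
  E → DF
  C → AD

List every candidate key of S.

Attributes B, C, E never appear on any right-hand side, so every candidate key must contain {B, C, E}.
{B, C, E}⁺ = {A, B, C, D, E, F}, which is all of the schema, so {B, C, E} is the only candidate key.

(B, C, E)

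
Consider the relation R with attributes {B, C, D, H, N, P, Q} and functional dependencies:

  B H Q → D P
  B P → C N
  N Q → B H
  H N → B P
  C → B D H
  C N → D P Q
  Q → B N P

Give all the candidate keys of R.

{Q}⁺: Q→BNP adds B, N, P; BP→CN adds C; NQ→BH adds H; C→BDH adds D → {B, C, D, H, N, P, Q}.
{B, P}⁺: BP→CN adds C, N; C→BDH adds D, H; CN→DPQ adds Q → {B, C, D, H, N, P, Q}.
{C, N}⁺: C→BDH adds B, D, H; CN→DPQ adds P, Q → {B, C, D, H, N, P, Q}.
{C, P}⁺: C→BDH adds B, D, H; BP→CN adds N; CN→DPQ adds Q → {B, C, D, H, N, P, Q}.
{H, N}⁺: HN→BP adds B, P; BP→CN adds C; C→BDH adds D; CN→DPQ adds Q → {B, C, D, H, N, P, Q}.

{Q}, {B, P}, {C, N}, {C, P}, {H, N}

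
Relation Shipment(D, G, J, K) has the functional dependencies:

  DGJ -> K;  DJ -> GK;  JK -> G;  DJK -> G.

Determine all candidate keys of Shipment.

DJ

Attributes D, J never appear on any right-hand side, so every candidate key must contain {D, J}.
{D, J}⁺ = {D, G, J, K}, which is all of the schema, so {D, J} is the only candidate key.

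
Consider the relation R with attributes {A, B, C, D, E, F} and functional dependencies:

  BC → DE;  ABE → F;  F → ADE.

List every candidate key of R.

(A, B, C), (B, C, F)

Attributes B, C never appear on any right-hand side, so every candidate key must contain {B, C}.
{B, C}⁺ = {B, C, D, E}, which is not all of the schema, so we must add further attributes.
{A, B, C}⁺: BC→DE adds D, E; ABE→F adds F → {A, B, C, D, E, F}.
{B, C, F}⁺: BC→DE adds D, E; F→ADE adds A → {A, B, C, D, E, F}.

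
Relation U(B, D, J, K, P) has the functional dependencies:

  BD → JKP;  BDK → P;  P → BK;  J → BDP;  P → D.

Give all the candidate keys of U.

J, P, BD

{J}⁺: J→BDP adds B, D, P; BD→JKP adds K → {B, D, J, K, P}.
{P}⁺: P→BK adds B, K; P→D adds D; BD→JKP adds J → {B, D, J, K, P}.
{B, D}⁺: BD→JKP adds J, K, P → {B, D, J, K, P}. Minimal: {D}⁺ = {D}; {B}⁺ = {B} — none reach the full schema.
Any other superkey contains one of these as a subset, so there are no further candidate keys.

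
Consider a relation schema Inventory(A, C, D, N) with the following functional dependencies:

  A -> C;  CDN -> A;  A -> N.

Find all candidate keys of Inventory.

{A, D}⁺: A→C adds C; A→N adds N → {A, C, D, N}. Minimal: {D}⁺ = {D}; {A}⁺ = {A, C, N} — none reach the full schema.
{C, D, N}⁺: CDN→A adds A → {A, C, D, N}. Minimal: {D, N}⁺ = {D, N}; {C, N}⁺ = {C, N}; {C, D}⁺ = {C, D} — none reach the full schema.

{A, D}; {C, D, N}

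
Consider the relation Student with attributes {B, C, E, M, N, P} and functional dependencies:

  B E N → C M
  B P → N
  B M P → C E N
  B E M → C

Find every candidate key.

{B, E, P}, {B, M, P}

Attributes B, P never appear on any right-hand side, so every candidate key must contain {B, P}.
{B, P}⁺ = {B, N, P}, which is not all of the schema, so we must add further attributes.
{B, E, P}⁺: BP→N adds N; BEN→CM adds C, M → {B, C, E, M, N, P}. Minimal: {E, P}⁺ = {E, P}; {B, P}⁺ = {B, N, P}; {B, E}⁺ = {B, E} — none reach the full schema.
{B, M, P}⁺: BP→N adds N; BMP→CEN adds C, E → {B, C, E, M, N, P}. Minimal: {M, P}⁺ = {M, P}; {B, P}⁺ = {B, N, P}; {B, M}⁺ = {B, M} — none reach the full schema.
Any other superkey contains one of these as a subset, so there are no further candidate keys.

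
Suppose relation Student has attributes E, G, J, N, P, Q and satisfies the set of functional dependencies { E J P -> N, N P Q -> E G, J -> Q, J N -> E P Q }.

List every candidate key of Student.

Attribute J never appears on the right-hand side of any dependency, so J must belong to every candidate key.
{J}⁺ = {J, Q}, which is not all of the schema, so we must add further attributes.
{J, N}⁺: J→Q adds Q; JN→EPQ adds E, P; NPQ→EG adds G → {E, G, J, N, P, Q}. Minimal: {N}⁺ = {N}; {J}⁺ = {J, Q} — none reach the full schema.
{E, J, P}⁺: EJP→N adds N; J→Q adds Q; NPQ→EG adds G → {E, G, J, N, P, Q}. Minimal: {J, P}⁺ = {J, P, Q}; {E, P}⁺ = {E, P}; {E, J}⁺ = {E, J, Q} — none reach the full schema.
Any other superkey contains one of these as a subset, so there are no further candidate keys.

JN, EJP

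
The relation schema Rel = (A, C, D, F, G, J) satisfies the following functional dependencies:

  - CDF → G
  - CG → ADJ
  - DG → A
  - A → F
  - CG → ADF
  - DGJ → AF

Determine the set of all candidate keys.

CG; ACD; CDF

Attribute C never appears on the right-hand side of any dependency, so C must belong to every candidate key.
{C}⁺ = {C}, which is not all of the schema, so we must add further attributes.
{C, G}⁺: CG→ADJ adds A, D, J; A→F adds F → {A, C, D, F, G, J}.
{A, C, D}⁺: A→F adds F; CDF→G adds G; CG→ADJ adds J → {A, C, D, F, G, J}.
{C, D, F}⁺: CDF→G adds G; CG→ADJ adds A, J → {A, C, D, F, G, J}.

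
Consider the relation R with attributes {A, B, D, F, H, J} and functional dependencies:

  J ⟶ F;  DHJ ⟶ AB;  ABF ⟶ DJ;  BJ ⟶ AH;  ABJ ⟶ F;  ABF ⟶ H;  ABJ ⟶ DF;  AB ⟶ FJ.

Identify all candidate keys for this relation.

{A, B}⁺: AB→FJ adds F, J; ABF→DJ adds D; BJ→AH adds H → {A, B, D, F, H, J}. Minimal: {B}⁺ = {B}; {A}⁺ = {A} — none reach the full schema.
{B, J}⁺: J→F adds F; BJ→AH adds A, H; ABJ→DF adds D → {A, B, D, F, H, J}. Minimal: {J}⁺ = {F, J}; {B}⁺ = {B} — none reach the full schema.
{D, H, J}⁺: J→F adds F; DHJ→AB adds A, B → {A, B, D, F, H, J}. Minimal: {H, J}⁺ = {F, H, J}; {D, J}⁺ = {D, F, J}; {D, H}⁺ = {D, H} — none reach the full schema.
Any other superkey contains one of these as a subset, so there are no further candidate keys.

{A, B}; {B, J}; {D, H, J}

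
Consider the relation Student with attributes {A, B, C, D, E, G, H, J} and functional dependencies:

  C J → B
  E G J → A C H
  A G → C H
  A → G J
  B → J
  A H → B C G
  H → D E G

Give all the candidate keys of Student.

{A}⁺: A→GJ adds G, J; AG→CH adds C, H; AH→BCG adds B; H→DEG adds D, E → {A, B, C, D, E, G, H, J}.
{B, H}⁺: B→J adds J; H→DEG adds D, E, G; EGJ→ACH adds A, C → {A, B, C, D, E, G, H, J}. Minimal: {H}⁺ = {D, E, G, H}; {B}⁺ = {B, J} — none reach the full schema.
{H, J}⁺: H→DEG adds D, E, G; EGJ→ACH adds A, C; AH→BCG adds B → {A, B, C, D, E, G, H, J}. Minimal: {J}⁺ = {J}; {H}⁺ = {D, E, G, H} — none reach the full schema.
{B, E, G}⁺: B→J adds J; EGJ→ACH adds A, C, H; H→DEG adds D → {A, B, C, D, E, G, H, J}. Minimal: {E, G}⁺ = {E, G}; {B, G}⁺ = {B, G, J}; {B, E}⁺ = {B, E, J} — none reach the full schema.
{E, G, J}⁺: EGJ→ACH adds A, C, H; AH→BCG adds B; H→DEG adds D → {A, B, C, D, E, G, H, J}. Minimal: {G, J}⁺ = {G, J}; {E, J}⁺ = {E, J}; {E, G}⁺ = {E, G} — none reach the full schema.

(A); (B, H); (H, J); (B, E, G); (E, G, J)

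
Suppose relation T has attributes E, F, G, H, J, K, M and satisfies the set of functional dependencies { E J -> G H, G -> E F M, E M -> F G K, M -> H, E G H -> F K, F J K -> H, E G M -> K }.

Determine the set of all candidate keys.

{E, J}, {G, J}

Attribute J never appears on the right-hand side of any dependency, so J must belong to every candidate key.
{J}⁺ = {J}, which is not all of the schema, so we must add further attributes.
{E, J}⁺: EJ→GH adds G, H; G→EFM adds F, M; EM→FGK adds K → {E, F, G, H, J, K, M}.
{G, J}⁺: G→EFM adds E, F, M; EM→FGK adds K; M→H adds H → {E, F, G, H, J, K, M}.
Any other superkey contains one of these as a subset, so there are no further candidate keys.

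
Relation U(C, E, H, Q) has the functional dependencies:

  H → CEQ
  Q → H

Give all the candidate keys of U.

(H), (Q)

{H}⁺: H→CEQ adds C, E, Q → {C, E, H, Q}.
{Q}⁺: Q→H adds H; H→CEQ adds C, E → {C, E, H, Q}.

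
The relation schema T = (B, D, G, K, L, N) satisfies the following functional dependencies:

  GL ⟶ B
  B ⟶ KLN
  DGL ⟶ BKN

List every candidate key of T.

Attributes D, G never appear on any right-hand side, so every candidate key must contain {D, G}.
{D, G}⁺ = {D, G}, which is not all of the schema, so we must add further attributes.
{B, D, G}⁺: B→KLN adds K, L, N → {B, D, G, K, L, N}.
{D, G, L}⁺: GL→B adds B; B→KLN adds K, N → {B, D, G, K, L, N}.

{B, D, G}; {D, G, L}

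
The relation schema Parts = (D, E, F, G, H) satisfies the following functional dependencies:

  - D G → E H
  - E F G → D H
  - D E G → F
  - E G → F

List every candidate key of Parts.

Attribute G never appears on the right-hand side of any dependency, so G must belong to every candidate key.
{G}⁺ = {G}, which is not all of the schema, so we must add further attributes.
{D, G}⁺: DG→EH adds E, H; DEG→F adds F → {D, E, F, G, H}.
{E, G}⁺: EG→F adds F; EFG→DH adds D, H → {D, E, F, G, H}.
Any other superkey contains one of these as a subset, so there are no further candidate keys.

{D, G}, {E, G}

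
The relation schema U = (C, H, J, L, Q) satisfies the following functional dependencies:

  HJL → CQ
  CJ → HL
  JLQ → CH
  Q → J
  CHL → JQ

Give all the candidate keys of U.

{C, J}⁺: CJ→HL adds H, L; CHL→JQ adds Q → {C, H, J, L, Q}. Minimal: {J}⁺ = {J}; {C}⁺ = {C} — none reach the full schema.
{C, Q}⁺: Q→J adds J; CJ→HL adds H, L → {C, H, J, L, Q}. Minimal: {Q}⁺ = {J, Q}; {C}⁺ = {C} — none reach the full schema.
{L, Q}⁺: Q→J adds J; JLQ→CH adds C, H → {C, H, J, L, Q}. Minimal: {Q}⁺ = {J, Q}; {L}⁺ = {L} — none reach the full schema.
{C, H, L}⁺: CHL→JQ adds J, Q → {C, H, J, L, Q}. Minimal: {H, L}⁺ = {H, L}; {C, L}⁺ = {C, L}; {C, H}⁺ = {C, H} — none reach the full schema.
{H, J, L}⁺: HJL→CQ adds C, Q → {C, H, J, L, Q}. Minimal: {J, L}⁺ = {J, L}; {H, L}⁺ = {H, L}; {H, J}⁺ = {H, J} — none reach the full schema.
Any other superkey contains one of these as a subset, so there are no further candidate keys.

{C, J}, {C, Q}, {L, Q}, {C, H, L}, {H, J, L}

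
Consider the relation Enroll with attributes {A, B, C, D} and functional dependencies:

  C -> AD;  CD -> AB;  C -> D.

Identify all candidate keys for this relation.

C

{C}⁺: C→AD adds A, D; CD→AB adds B → {A, B, C, D}.
No other minimal superkey exists.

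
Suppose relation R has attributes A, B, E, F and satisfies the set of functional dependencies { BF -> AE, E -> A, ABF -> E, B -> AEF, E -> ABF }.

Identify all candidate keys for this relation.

{B}⁺: B→AEF adds A, E, F → {A, B, E, F}.
{E}⁺: E→A adds A; E→ABF adds B, F → {A, B, E, F}.
Any other superkey contains one of these as a subset, so there are no further candidate keys.

{B}; {E}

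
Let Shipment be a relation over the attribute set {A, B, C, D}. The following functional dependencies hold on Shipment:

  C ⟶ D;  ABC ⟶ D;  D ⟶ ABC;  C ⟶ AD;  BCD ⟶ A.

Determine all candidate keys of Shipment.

{C}⁺: C→D adds D; D→ABC adds A, B → {A, B, C, D}.
{D}⁺: D→ABC adds A, B, C → {A, B, C, D}.

(C); (D)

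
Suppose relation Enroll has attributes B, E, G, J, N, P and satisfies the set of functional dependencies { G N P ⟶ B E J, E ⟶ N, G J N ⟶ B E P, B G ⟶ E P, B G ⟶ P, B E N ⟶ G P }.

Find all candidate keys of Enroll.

(B, E), (B, G), (E, G, J), (E, G, P), (G, J, N), (G, N, P)

{B, E}⁺: E→N adds N; BEN→GP adds G, P; GNP→BEJ adds J → {B, E, G, J, N, P}. Minimal: {E}⁺ = {E, N}; {B}⁺ = {B} — none reach the full schema.
{B, G}⁺: BG→EP adds E, P; E→N adds N; GNP→BEJ adds J → {B, E, G, J, N, P}. Minimal: {G}⁺ = {G}; {B}⁺ = {B} — none reach the full schema.
{E, G, J}⁺: E→N adds N; GJN→BEP adds B, P → {B, E, G, J, N, P}. Minimal: {G, J}⁺ = {G, J}; {E, J}⁺ = {E, J, N}; {E, G}⁺ = {E, G, N} — none reach the full schema.
{E, G, P}⁺: E→N adds N; GNP→BEJ adds B, J → {B, E, G, J, N, P}. Minimal: {G, P}⁺ = {G, P}; {E, P}⁺ = {E, N, P}; {E, G}⁺ = {E, G, N} — none reach the full schema.
{G, J, N}⁺: GJN→BEP adds B, E, P → {B, E, G, J, N, P}. Minimal: {J, N}⁺ = {J, N}; {G, N}⁺ = {G, N}; {G, J}⁺ = {G, J} — none reach the full schema.
{G, N, P}⁺: GNP→BEJ adds B, E, J → {B, E, G, J, N, P}. Minimal: {N, P}⁺ = {N, P}; {G, P}⁺ = {G, P}; {G, N}⁺ = {G, N} — none reach the full schema.
Any other superkey contains one of these as a subset, so there are no further candidate keys.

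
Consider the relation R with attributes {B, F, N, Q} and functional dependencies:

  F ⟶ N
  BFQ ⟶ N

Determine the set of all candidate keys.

Attributes B, F, Q never appear on any right-hand side, so every candidate key must contain {B, F, Q}.
{B, F, Q}⁺ = {B, F, N, Q}, which is all of the schema, so {B, F, Q} is the only candidate key.

{B, F, Q}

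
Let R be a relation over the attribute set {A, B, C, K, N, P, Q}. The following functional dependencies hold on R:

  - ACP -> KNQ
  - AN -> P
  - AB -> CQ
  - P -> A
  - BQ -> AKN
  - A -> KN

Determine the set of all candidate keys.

(A, B); (B, P); (B, Q)

{A, B}⁺: AB→CQ adds C, Q; BQ→AKN adds K, N; AN→P adds P → {A, B, C, K, N, P, Q}. Minimal: {B}⁺ = {B}; {A}⁺ = {A, K, N, P} — none reach the full schema.
{B, P}⁺: P→A adds A; A→KN adds K, N; AB→CQ adds C, Q → {A, B, C, K, N, P, Q}. Minimal: {P}⁺ = {A, K, N, P}; {B}⁺ = {B} — none reach the full schema.
{B, Q}⁺: BQ→AKN adds A, K, N; AN→P adds P; AB→CQ adds C → {A, B, C, K, N, P, Q}. Minimal: {Q}⁺ = {Q}; {B}⁺ = {B} — none reach the full schema.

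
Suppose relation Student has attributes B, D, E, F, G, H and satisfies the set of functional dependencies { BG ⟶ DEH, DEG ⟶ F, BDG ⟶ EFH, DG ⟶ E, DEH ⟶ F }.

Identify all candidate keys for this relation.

Attributes B, G never appear on any right-hand side, so every candidate key must contain {B, G}.
{B, G}⁺ = {B, D, E, F, G, H}, which is all of the schema, so {B, G} is the only candidate key.

{B, G}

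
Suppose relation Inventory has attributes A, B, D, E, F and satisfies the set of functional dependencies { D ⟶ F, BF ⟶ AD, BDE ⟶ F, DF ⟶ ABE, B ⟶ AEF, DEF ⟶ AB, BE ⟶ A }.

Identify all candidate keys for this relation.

{B}⁺: B→AEF adds A, E, F; BF→AD adds D → {A, B, D, E, F}.
{D}⁺: D→F adds F; DF→ABE adds A, B, E → {A, B, D, E, F}.

B, D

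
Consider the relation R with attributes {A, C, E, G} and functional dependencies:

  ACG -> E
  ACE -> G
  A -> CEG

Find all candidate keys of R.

{A}

Attribute A never appears on the right-hand side of any dependency, so A must belong to every candidate key.
{A}⁺ = {A, C, E, G}, which is all of the schema, so {A} is the only candidate key.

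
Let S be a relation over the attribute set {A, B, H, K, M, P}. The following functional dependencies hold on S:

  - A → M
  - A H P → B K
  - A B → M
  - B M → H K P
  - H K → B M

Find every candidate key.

Attribute A never appears on the right-hand side of any dependency, so A must belong to every candidate key.
{A}⁺ = {A, M}, which is not all of the schema, so we must add further attributes.
{A, B}⁺: A→M adds M; BM→HKP adds H, K, P → {A, B, H, K, M, P}. Minimal: {B}⁺ = {B}; {A}⁺ = {A, M} — none reach the full schema.
{A, H, K}⁺: A→M adds M; HK→BM adds B; BM→HKP adds P → {A, B, H, K, M, P}. Minimal: {H, K}⁺ = {B, H, K, M, P}; {A, K}⁺ = {A, K, M}; {A, H}⁺ = {A, H, M} — none reach the full schema.
{A, H, P}⁺: A→M adds M; AHP→BK adds B, K → {A, B, H, K, M, P}. Minimal: {H, P}⁺ = {H, P}; {A, P}⁺ = {A, M, P}; {A, H}⁺ = {A, H, M} — none reach the full schema.
Any other superkey contains one of these as a subset, so there are no further candidate keys.

{A, B}, {A, H, K}, {A, H, P}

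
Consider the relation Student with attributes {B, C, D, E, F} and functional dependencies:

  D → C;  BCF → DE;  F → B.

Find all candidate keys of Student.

Attribute F never appears on the right-hand side of any dependency, so F must belong to every candidate key.
{F}⁺ = {B, F}, which is not all of the schema, so we must add further attributes.
{C, F}⁺: F→B adds B; BCF→DE adds D, E → {B, C, D, E, F}. Minimal: {F}⁺ = {B, F}; {C}⁺ = {C} — none reach the full schema.
{D, F}⁺: D→C adds C; F→B adds B; BCF→DE adds E → {B, C, D, E, F}. Minimal: {F}⁺ = {B, F}; {D}⁺ = {C, D} — none reach the full schema.
Any other superkey contains one of these as a subset, so there are no further candidate keys.

(C, F); (D, F)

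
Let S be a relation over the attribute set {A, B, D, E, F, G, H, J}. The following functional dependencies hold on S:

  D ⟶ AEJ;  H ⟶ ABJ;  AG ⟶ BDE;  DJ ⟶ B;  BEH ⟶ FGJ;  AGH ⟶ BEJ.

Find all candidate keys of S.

{D, H}, {E, H}, {G, H}

Attribute H never appears on the right-hand side of any dependency, so H must belong to every candidate key.
{H}⁺ = {A, B, H, J}, which is not all of the schema, so we must add further attributes.
{D, H}⁺: D→AEJ adds A, E, J; H→ABJ adds B; BEH→FGJ adds F, G → {A, B, D, E, F, G, H, J}. Minimal: {H}⁺ = {A, B, H, J}; {D}⁺ = {A, B, D, E, J} — none reach the full schema.
{E, H}⁺: H→ABJ adds A, B, J; BEH→FGJ adds F, G; AG→BDE adds D → {A, B, D, E, F, G, H, J}. Minimal: {H}⁺ = {A, B, H, J}; {E}⁺ = {E} — none reach the full schema.
{G, H}⁺: H→ABJ adds A, B, J; AG→BDE adds D, E; BEH→FGJ adds F → {A, B, D, E, F, G, H, J}. Minimal: {H}⁺ = {A, B, H, J}; {G}⁺ = {G} — none reach the full schema.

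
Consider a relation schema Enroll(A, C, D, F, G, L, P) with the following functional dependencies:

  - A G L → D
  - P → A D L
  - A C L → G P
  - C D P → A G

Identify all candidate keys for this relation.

Attributes C, F never appear on any right-hand side, so every candidate key must contain {C, F}.
{C, F}⁺ = {C, F}, which is not all of the schema, so we must add further attributes.
{C, F, P}⁺: P→ADL adds A, D, L; ACL→GP adds G → {A, C, D, F, G, L, P}. Minimal: {F, P}⁺ = {A, D, F, L, P}; {C, P}⁺ = {A, C, D, G, L, P}; {C, F}⁺ = {C, F} — none reach the full schema.
{A, C, F, L}⁺: ACL→GP adds G, P; AGL→D adds D → {A, C, D, F, G, L, P}. Minimal: {C, F, L}⁺ = {C, F, L}; {A, F, L}⁺ = {A, F, L}; {A, C, L}⁺ = {A, C, D, G, L, P}; … — none reach the full schema.

{C, F, P}, {A, C, F, L}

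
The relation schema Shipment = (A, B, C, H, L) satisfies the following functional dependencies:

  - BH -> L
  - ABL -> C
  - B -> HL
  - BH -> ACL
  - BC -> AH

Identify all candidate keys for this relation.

Attribute B never appears on the right-hand side of any dependency, so B must belong to every candidate key.
{B}⁺ = {A, B, C, H, L}, which is all of the schema, so {B} is the only candidate key.

B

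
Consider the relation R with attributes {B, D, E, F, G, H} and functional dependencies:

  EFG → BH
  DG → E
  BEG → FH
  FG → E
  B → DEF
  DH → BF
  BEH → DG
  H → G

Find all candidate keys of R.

{B, G}; {B, H}; {D, H}; {F, G}; {F, H}

{B, G}⁺: B→DEF adds D, E, F; EFG→BH adds H → {B, D, E, F, G, H}. Minimal: {G}⁺ = {G}; {B}⁺ = {B, D, E, F} — none reach the full schema.
{B, H}⁺: B→DEF adds D, E, F; BEH→DG adds G → {B, D, E, F, G, H}. Minimal: {H}⁺ = {G, H}; {B}⁺ = {B, D, E, F} — none reach the full schema.
{D, H}⁺: DH→BF adds B, F; H→G adds G; DG→E adds E → {B, D, E, F, G, H}. Minimal: {H}⁺ = {G, H}; {D}⁺ = {D} — none reach the full schema.
{F, G}⁺: FG→E adds E; EFG→BH adds B, H; B→DEF adds D → {B, D, E, F, G, H}. Minimal: {G}⁺ = {G}; {F}⁺ = {F} — none reach the full schema.
{F, H}⁺: H→G adds G; FG→E adds E; EFG→BH adds B; B→DEF adds D → {B, D, E, F, G, H}. Minimal: {H}⁺ = {G, H}; {F}⁺ = {F} — none reach the full schema.
Any other superkey contains one of these as a subset, so there are no further candidate keys.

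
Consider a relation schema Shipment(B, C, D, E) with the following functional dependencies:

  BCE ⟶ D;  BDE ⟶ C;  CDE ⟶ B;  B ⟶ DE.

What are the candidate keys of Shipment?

B, CDE

{B}⁺: B→DE adds D, E; BDE→C adds C → {B, C, D, E}.
{C, D, E}⁺: CDE→B adds B → {B, C, D, E}. Minimal: {D, E}⁺ = {D, E}; {C, E}⁺ = {C, E}; {C, D}⁺ = {C, D} — none reach the full schema.
Any other superkey contains one of these as a subset, so there are no further candidate keys.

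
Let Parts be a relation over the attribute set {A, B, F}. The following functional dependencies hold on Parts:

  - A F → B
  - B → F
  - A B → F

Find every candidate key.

Attribute A never appears on the right-hand side of any dependency, so A must belong to every candidate key.
{A}⁺ = {A}, which is not all of the schema, so we must add further attributes.
{A, B}⁺: B→F adds F → {A, B, F}. Minimal: {B}⁺ = {B, F}; {A}⁺ = {A} — none reach the full schema.
{A, F}⁺: AF→B adds B → {A, B, F}. Minimal: {F}⁺ = {F}; {A}⁺ = {A} — none reach the full schema.

(A, B), (A, F)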